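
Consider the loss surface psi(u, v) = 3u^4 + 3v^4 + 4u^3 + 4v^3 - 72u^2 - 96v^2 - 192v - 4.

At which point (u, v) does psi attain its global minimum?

(-4, 4)

psi(u,v) separates as P(u) + Q(v) − 4, so its minimum is min P + min Q − 4.
P'(u) = 12u(u - 3)(u + 4) vanishes at u ∈ {-4, 0, 3}; Q'(v) = 12(v - 4)(v + 1)(v + 4) vanishes at v ∈ {-4, -1, 4}.
Local minima of P (where P''>0): P(-4)=-640, P(3)=-297. Local minima of Q: Q(-4)=-256, Q(4)=-1280.
So the global minimum of psi is P(-4) + Q(4) − 4 = -640 − 1280 − 4 = -1924, attained at (-4, 4).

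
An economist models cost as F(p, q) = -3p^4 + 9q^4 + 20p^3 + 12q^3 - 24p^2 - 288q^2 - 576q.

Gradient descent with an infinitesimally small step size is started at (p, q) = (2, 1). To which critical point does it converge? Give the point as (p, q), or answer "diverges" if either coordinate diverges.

F is separable, so gradient descent decouples: p follows -∂F/∂p, q follows -∂F/∂q.
∂F/∂p = -12p(p - 4)(p - 1); at p=2 this is 48, so p decreases.
∂F/∂q = 36(q - 4)(q + 1)(q + 4); at q=1 this is -1080, so q increases.
p converges to its nearest critical value 1 (a local min of the p-part); q converges to 4. The iterate converges to (1, 4).

(1, 4)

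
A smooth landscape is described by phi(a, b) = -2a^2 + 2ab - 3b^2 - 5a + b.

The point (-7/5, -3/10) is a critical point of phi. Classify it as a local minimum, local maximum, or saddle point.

The Hessian of phi is constant: H = [[-4, 2], [2, -6]].
det(H) = (-4)·(-6) − 2² = 20.
det(H) > 0 and tr(H) = -10 < 0, so H is negative definite and the point is a local maximum.

local maximum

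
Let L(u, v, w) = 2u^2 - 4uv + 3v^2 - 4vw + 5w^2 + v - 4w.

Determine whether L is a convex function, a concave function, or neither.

convex

L is quadratic, so its Hessian is the constant matrix H = [[4, -4, 0], [-4, 6, -4], [0, -4, 10]].
Leading principal minors: 4, 8, 16.
All positive ⇒ H ≻ 0 ⇒ convex.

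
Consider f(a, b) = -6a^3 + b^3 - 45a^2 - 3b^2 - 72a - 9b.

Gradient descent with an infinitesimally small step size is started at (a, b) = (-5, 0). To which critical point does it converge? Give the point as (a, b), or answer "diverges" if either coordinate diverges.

f is separable, so gradient descent decouples: a follows -∂f/∂a, b follows -∂f/∂b.
∂f/∂a = -18(a + 1)(a + 4); at a=-5 this is -72, so a increases.
∂f/∂b = 3(b - 3)(b + 1); at b=0 this is -9, so b increases.
a converges to its nearest critical value -4 (a local min of the a-part); b converges to 3. The iterate converges to (-4, 3).

(-4, 3)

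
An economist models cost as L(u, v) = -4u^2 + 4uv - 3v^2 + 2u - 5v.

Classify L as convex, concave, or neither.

concave

L is quadratic, so its Hessian is the constant matrix H = [[-8, 4], [4, -6]].
det(H) = 32, tr(H) = -14.
det(H) > 0 and tr(H) < 0, so H is negative definite everywhere: concave.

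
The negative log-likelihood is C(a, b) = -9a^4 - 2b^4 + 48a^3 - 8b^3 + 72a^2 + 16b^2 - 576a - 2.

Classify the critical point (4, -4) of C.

local maximum

The mixed partial ∂²C/∂a∂b is 0, so the Hessian at any point is diag(C_aa, C_bb) = diag(36(-3a^2 + 8a + 4), 8(-3b^2 - 6b + 4)).
At (4, -4): H = diag(-432, -160).
Both eigenvalues are negative, so H is negative definite: a local maximum.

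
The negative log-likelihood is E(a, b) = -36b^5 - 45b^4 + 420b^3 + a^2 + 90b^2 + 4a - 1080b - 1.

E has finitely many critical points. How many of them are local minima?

E separates as a function of a plus a function of b, so ∇E=0 decouples.
∂E/∂a = 2(a + 2) = 0 at a ∈ {-2}; ∂E/∂b = -180(b - 2)(b - 1)(b + 1)(b + 3) = 0 at b ∈ {-3, -1, 1, 2}.
The Hessian is diagonal: diag(E_aa, E_bb). Second derivatives: E_aa(-2)=2; E_bb(-3)=7200, E_bb(-1)=-2160, E_bb(1)=1440, E_bb(2)=-2700.
Local minima occur where both diagonal entries positive: (-2, -3), (-2, 1). Count: 2.

2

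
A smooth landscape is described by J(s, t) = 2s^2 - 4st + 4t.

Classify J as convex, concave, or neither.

neither

J is quadratic, so its Hessian is the constant matrix H = [[4, -4], [-4, 0]].
det(H) = -16, tr(H) = 4.
det(H) < 0, so H is indefinite: neither convex nor concave.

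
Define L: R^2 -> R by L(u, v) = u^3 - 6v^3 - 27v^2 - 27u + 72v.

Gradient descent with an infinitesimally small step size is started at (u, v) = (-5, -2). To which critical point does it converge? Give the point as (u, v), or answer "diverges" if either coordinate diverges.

diverges

L is separable, so gradient descent decouples: u follows -∂L/∂u, v follows -∂L/∂v.
∂L/∂u = 3(u - 3)(u + 3); at u=-5 this is 48, so u decreases.
∂L/∂v = -18(v - 1)(v + 4); at v=-2 this is 108, so v decreases.
The u-coordinate has no critical point in that direction and runs off to infinity.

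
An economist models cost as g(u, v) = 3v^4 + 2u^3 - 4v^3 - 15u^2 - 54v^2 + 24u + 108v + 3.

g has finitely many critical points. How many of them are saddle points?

g separates as a function of u plus a function of v, so ∇g=0 decouples.
∂g/∂u = 6(u - 4)(u - 1) = 0 at u ∈ {1, 4}; ∂g/∂v = 12(v - 3)(v - 1)(v + 3) = 0 at v ∈ {-3, 1, 3}.
The Hessian is diagonal: diag(g_uu, g_vv). Second derivatives: g_uu(1)=-18, g_uu(4)=18; g_vv(-3)=288, g_vv(1)=-96, g_vv(3)=144.
Saddle points occur where the two diagonal entries have opposite signs: (1, -3), (1, 3), (4, 1). Count: 3.

3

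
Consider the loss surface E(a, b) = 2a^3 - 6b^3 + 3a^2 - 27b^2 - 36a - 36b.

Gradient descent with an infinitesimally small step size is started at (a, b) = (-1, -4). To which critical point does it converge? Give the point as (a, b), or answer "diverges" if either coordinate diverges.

(2, -2)

E is separable, so gradient descent decouples: a follows -∂E/∂a, b follows -∂E/∂b.
∂E/∂a = 6(a - 2)(a + 3); at a=-1 this is -36, so a increases.
∂E/∂b = -18(b + 1)(b + 2); at b=-4 this is -108, so b increases.
a converges to its nearest critical value 2 (a local min of the a-part); b converges to -2. The iterate converges to (2, -2).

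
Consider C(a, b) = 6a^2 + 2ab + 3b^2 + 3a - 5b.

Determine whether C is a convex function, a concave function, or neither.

C is quadratic, so its Hessian is the constant matrix H = [[12, 2], [2, 6]].
det(H) = 68, tr(H) = 18.
det(H) > 0 and tr(H) > 0, so H is positive definite everywhere: convex.

convex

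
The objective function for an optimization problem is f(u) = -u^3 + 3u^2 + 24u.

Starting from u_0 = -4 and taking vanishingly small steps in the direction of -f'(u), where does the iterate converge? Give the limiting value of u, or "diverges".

-2

f'(u) = -3(u - 4)(u + 2), so f'(-4) = -48.
Gradient descent moves in the -f' direction, i.e. u is increasing.
The nearest critical point in that direction is u = -2, where f'' = 18 > 0 (a local minimum). The iterate converges there.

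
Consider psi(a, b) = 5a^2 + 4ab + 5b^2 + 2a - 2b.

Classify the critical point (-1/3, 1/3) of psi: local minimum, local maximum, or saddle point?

local minimum

The Hessian of psi is constant: H = [[10, 4], [4, 10]].
det(H) = 10·10 − 4² = 84.
det(H) > 0 and tr(H) = 20 > 0, so H is positive definite and the point is a local minimum.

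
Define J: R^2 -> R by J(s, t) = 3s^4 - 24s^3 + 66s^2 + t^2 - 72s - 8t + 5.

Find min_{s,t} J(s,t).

-38

J(s,t) separates as P(s) + Q(t) + 5, so its minimum is min P + min Q + 5.
P'(s) = 12(s - 3)(s - 2)(s - 1) vanishes at s ∈ {1, 2, 3}; Q'(t) = 2(t - 4) vanishes at t ∈ {4}.
Local minima of P (where P''>0): P(1)=-27, P(3)=-27. Local minima of Q: Q(4)=-16.
So the global minimum of J is P(1) + Q(4) + 5 = -27 − 16 + 5 = -38, attained at (1, 4).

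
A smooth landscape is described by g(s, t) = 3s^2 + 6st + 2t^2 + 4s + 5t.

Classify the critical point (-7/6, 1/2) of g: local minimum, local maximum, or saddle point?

The Hessian of g is constant: H = [[6, 6], [6, 4]].
det(H) = 6·4 − 6² = -12.
Since det(H) < 0, H is indefinite and the critical point is a saddle point.

saddle point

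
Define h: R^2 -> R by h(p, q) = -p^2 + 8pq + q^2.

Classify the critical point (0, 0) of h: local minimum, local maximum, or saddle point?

The Hessian of h is constant: H = [[-2, 8], [8, 2]].
det(H) = (-2)·2 − 8² = -68.
Since det(H) < 0, H is indefinite and the critical point is a saddle point.

saddle point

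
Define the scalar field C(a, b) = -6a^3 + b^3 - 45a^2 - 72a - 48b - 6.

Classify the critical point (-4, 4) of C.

local minimum

The mixed partial ∂²C/∂a∂b is 0, so the Hessian at any point is diag(C_aa, C_bb) = diag(-18(2a + 5), 6b).
At (-4, 4): H = diag(54, 24).
Both eigenvalues are positive, so H is positive definite: a local minimum.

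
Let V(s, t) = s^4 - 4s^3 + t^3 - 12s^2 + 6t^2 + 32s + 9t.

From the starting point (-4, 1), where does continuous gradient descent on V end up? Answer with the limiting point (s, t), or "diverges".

V is separable, so gradient descent decouples: s follows -∂V/∂s, t follows -∂V/∂t.
∂V/∂s = 4(s - 4)(s - 1)(s + 2); at s=-4 this is -320, so s increases.
∂V/∂t = 3(t + 1)(t + 3); at t=1 this is 24, so t decreases.
s converges to its nearest critical value -2 (a local min of the s-part); t converges to -1. The iterate converges to (-2, -1).

(-2, -1)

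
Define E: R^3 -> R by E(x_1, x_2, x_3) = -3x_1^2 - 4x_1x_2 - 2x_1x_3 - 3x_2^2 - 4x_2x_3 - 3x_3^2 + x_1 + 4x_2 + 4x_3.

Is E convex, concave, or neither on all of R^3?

concave

E is quadratic, so its Hessian is the constant matrix H = [[-6, -4, -2], [-4, -6, -4], [-2, -4, -6]].
Leading principal minors: -6, 20, -64.
Signs alternate −, +, − ⇒ H ≺ 0 ⇒ concave.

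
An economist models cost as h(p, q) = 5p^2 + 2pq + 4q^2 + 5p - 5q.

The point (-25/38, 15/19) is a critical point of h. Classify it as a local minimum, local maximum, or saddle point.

local minimum

The Hessian of h is constant: H = [[10, 2], [2, 8]].
det(H) = 10·8 − 2² = 76.
det(H) > 0 and tr(H) = 18 > 0, so H is positive definite and the point is a local minimum.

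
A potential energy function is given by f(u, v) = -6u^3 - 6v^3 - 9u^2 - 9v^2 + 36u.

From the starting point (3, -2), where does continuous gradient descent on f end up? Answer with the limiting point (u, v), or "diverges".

diverges

f is separable, so gradient descent decouples: u follows -∂f/∂u, v follows -∂f/∂v.
∂f/∂u = -18(u - 1)(u + 2); at u=3 this is -180, so u increases.
∂f/∂v = -18v(v + 1); at v=-2 this is -36, so v increases.
The u-coordinate has no critical point in that direction and runs off to infinity.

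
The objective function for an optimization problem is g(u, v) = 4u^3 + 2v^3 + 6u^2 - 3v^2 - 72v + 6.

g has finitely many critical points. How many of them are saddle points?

2

g separates as a function of u plus a function of v, so ∇g=0 decouples.
∂g/∂u = 12u(u + 1) = 0 at u ∈ {-1, 0}; ∂g/∂v = 6(v - 4)(v + 3) = 0 at v ∈ {-3, 4}.
The Hessian is diagonal: diag(g_uu, g_vv). Second derivatives: g_uu(-1)=-12, g_uu(0)=12; g_vv(-3)=-42, g_vv(4)=42.
Saddle points occur where the two diagonal entries have opposite signs: (-1, 4), (0, -3). Count: 2.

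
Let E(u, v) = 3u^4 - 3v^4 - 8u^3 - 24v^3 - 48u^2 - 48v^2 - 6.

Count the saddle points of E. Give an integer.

5

E separates as a function of u plus a function of v, so ∇E=0 decouples.
∂E/∂u = 12u(u - 4)(u + 2) = 0 at u ∈ {-2, 0, 4}; ∂E/∂v = -12v(v + 2)(v + 4) = 0 at v ∈ {-4, -2, 0}.
The Hessian is diagonal: diag(E_uu, E_vv). Second derivatives: E_uu(-2)=144, E_uu(0)=-96, E_uu(4)=288; E_vv(-4)=-96, E_vv(-2)=48, E_vv(0)=-96.
Saddle points occur where the two diagonal entries have opposite signs: (-2, -4), (-2, 0), (0, -2), (4, -4), (4, 0). Count: 5.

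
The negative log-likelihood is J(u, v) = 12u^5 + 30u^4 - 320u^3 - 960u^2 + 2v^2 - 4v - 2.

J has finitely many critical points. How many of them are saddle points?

2

J separates as a function of u plus a function of v, so ∇J=0 decouples.
∂J/∂u = 60u(u - 4)(u + 2)(u + 4) = 0 at u ∈ {-4, -2, 0, 4}; ∂J/∂v = 4(v - 1) = 0 at v ∈ {1}.
The Hessian is diagonal: diag(J_uu, J_vv). Second derivatives: J_uu(-4)=-3840, J_uu(-2)=1440, J_uu(0)=-1920, J_uu(4)=11520; J_vv(1)=4.
Saddle points occur where the two diagonal entries have opposite signs: (-4, 1), (0, 1). Count: 2.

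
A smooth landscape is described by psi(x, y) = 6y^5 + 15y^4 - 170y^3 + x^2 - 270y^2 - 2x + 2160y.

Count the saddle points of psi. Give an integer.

2

psi separates as a function of x plus a function of y, so ∇psi=0 decouples.
∂psi/∂x = 2(x - 1) = 0 at x ∈ {1}; ∂psi/∂y = 30(y - 3)(y - 2)(y + 3)(y + 4) = 0 at y ∈ {-4, -3, 2, 3}.
The Hessian is diagonal: diag(psi_xx, psi_yy). Second derivatives: psi_xx(1)=2; psi_yy(-4)=-1260, psi_yy(-3)=900, psi_yy(2)=-900, psi_yy(3)=1260.
Saddle points occur where the two diagonal entries have opposite signs: (1, -4), (1, 2). Count: 2.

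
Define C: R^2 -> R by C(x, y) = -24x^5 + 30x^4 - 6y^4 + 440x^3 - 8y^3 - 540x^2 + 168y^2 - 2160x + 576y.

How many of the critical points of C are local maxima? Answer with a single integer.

C separates as a function of x plus a function of y, so ∇C=0 decouples.
∂C/∂x = -120(x - 3)(x - 2)(x + 1)(x + 3) = 0 at x ∈ {-3, -1, 2, 3}; ∂C/∂y = -24(y - 4)(y + 2)(y + 3) = 0 at y ∈ {-3, -2, 4}.
The Hessian is diagonal: diag(C_xx, C_yy). Second derivatives: C_xx(-3)=7200, C_xx(-1)=-2880, C_xx(2)=1800, C_xx(3)=-2880; C_yy(-3)=-168, C_yy(-2)=144, C_yy(4)=-1008.
Local maxima occur where both diagonal entries negative: (-1, -3), (-1, 4), (3, -3), (3, 4). Count: 4.

4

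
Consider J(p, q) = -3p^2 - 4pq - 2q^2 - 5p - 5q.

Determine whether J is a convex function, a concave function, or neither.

J is quadratic, so its Hessian is the constant matrix H = [[-6, -4], [-4, -4]].
det(H) = 8, tr(H) = -10.
det(H) > 0 and tr(H) < 0, so H is negative definite everywhere: concave.

concave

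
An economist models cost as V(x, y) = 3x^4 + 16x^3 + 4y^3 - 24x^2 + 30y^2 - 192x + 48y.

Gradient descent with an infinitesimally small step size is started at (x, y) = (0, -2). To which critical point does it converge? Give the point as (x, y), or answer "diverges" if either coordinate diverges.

(2, -1)

V is separable, so gradient descent decouples: x follows -∂V/∂x, y follows -∂V/∂y.
∂V/∂x = 12(x - 2)(x + 2)(x + 4); at x=0 this is -192, so x increases.
∂V/∂y = 12(y + 1)(y + 4); at y=-2 this is -24, so y increases.
x converges to its nearest critical value 2 (a local min of the x-part); y converges to -1. The iterate converges to (2, -1).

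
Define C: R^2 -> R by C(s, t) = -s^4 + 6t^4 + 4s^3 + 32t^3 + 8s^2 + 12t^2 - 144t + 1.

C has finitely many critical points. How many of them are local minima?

C separates as a function of s plus a function of t, so ∇C=0 decouples.
∂C/∂s = -4s(s - 4)(s + 1) = 0 at s ∈ {-1, 0, 4}; ∂C/∂t = 24(t - 1)(t + 2)(t + 3) = 0 at t ∈ {-3, -2, 1}.
The Hessian is diagonal: diag(C_ss, C_tt). Second derivatives: C_ss(-1)=-20, C_ss(0)=16, C_ss(4)=-80; C_tt(-3)=96, C_tt(-2)=-72, C_tt(1)=288.
Local minima occur where both diagonal entries positive: (0, -3), (0, 1). Count: 2.

2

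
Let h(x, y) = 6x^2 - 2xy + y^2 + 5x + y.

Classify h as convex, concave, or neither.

convex

h is quadratic, so its Hessian is the constant matrix H = [[12, -2], [-2, 2]].
det(H) = 20, tr(H) = 14.
det(H) > 0 and tr(H) > 0, so H is positive definite everywhere: convex.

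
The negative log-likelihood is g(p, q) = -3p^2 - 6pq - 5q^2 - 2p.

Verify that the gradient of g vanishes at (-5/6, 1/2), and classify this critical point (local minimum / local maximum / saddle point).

∇g = (-6p - 6q - 2, -6p - 10q); substituting (-5/6, 1/2) gives ∇g = (0, 0), so (-5/6, 1/2) is indeed a critical point.
The Hessian of g is constant: H = [[-6, -6], [-6, -10]].
det(H) = (-6)·(-10) − (-6)² = 24.
det(H) > 0 and tr(H) = -16 < 0, so H is negative definite and the point is a local maximum.

local maximum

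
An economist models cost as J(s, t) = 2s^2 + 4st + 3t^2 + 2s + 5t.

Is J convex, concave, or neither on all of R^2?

convex

J is quadratic, so its Hessian is the constant matrix H = [[4, 4], [4, 6]].
det(H) = 8, tr(H) = 10.
det(H) > 0 and tr(H) > 0, so H is positive definite everywhere: convex.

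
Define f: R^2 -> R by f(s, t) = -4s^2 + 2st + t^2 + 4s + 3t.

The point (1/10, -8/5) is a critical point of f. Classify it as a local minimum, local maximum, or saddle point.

saddle point

The Hessian of f is constant: H = [[-8, 2], [2, 2]].
det(H) = (-8)·2 − 2² = -20.
Since det(H) < 0, H is indefinite and the critical point is a saddle point.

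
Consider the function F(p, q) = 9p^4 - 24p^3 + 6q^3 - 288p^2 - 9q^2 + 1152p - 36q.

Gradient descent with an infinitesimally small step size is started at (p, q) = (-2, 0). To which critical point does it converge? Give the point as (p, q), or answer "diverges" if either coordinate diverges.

F is separable, so gradient descent decouples: p follows -∂F/∂p, q follows -∂F/∂q.
∂F/∂p = 36(p - 4)(p - 2)(p + 4); at p=-2 this is 1728, so p decreases.
∂F/∂q = 18(q - 2)(q + 1); at q=0 this is -36, so q increases.
p converges to its nearest critical value -4 (a local min of the p-part); q converges to 2. The iterate converges to (-4, 2).

(-4, 2)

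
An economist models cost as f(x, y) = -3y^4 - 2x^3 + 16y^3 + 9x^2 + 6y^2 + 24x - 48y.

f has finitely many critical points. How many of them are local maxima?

2

f separates as a function of x plus a function of y, so ∇f=0 decouples.
∂f/∂x = -6(x - 4)(x + 1) = 0 at x ∈ {-1, 4}; ∂f/∂y = -12(y - 4)(y - 1)(y + 1) = 0 at y ∈ {-1, 1, 4}.
The Hessian is diagonal: diag(f_xx, f_yy). Second derivatives: f_xx(-1)=30, f_xx(4)=-30; f_yy(-1)=-120, f_yy(1)=72, f_yy(4)=-180.
Local maxima occur where both diagonal entries negative: (4, -1), (4, 4). Count: 2.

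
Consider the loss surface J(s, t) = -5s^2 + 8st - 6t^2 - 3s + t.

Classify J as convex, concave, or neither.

J is quadratic, so its Hessian is the constant matrix H = [[-10, 8], [8, -12]].
det(H) = 56, tr(H) = -22.
det(H) > 0 and tr(H) < 0, so H is negative definite everywhere: concave.

concave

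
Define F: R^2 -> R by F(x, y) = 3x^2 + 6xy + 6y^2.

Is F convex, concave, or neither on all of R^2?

convex

F is quadratic, so its Hessian is the constant matrix H = [[6, 6], [6, 12]].
det(H) = 36, tr(H) = 18.
det(H) > 0 and tr(H) > 0, so H is positive definite everywhere: convex.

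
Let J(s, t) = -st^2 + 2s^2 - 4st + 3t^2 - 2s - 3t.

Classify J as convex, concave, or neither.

The term -st^2 is cubic, so the Hessian is not constant.
∂²J/∂t² = -2s + 6, which takes both signs as s varies (negative for sufficiently large s). A diagonal entry of the Hessian changing sign means the Hessian is neither positive- nor negative-semidefinite on all of R^2.

neither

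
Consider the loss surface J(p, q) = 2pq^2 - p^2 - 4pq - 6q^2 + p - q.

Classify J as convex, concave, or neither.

The term 2pq^2 is cubic, so the Hessian is not constant.
∂²J/∂q² = 4p - 12, which takes both signs as p varies (negative for sufficiently negative p). A diagonal entry of the Hessian changing sign means the Hessian is neither positive- nor negative-semidefinite on all of R^2.

neither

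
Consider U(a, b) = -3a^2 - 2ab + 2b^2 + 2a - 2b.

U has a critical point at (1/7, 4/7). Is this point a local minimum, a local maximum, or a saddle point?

The Hessian of U is constant: H = [[-6, -2], [-2, 4]].
det(H) = (-6)·4 − (-2)² = -28.
Since det(H) < 0, H is indefinite and the critical point is a saddle point.

saddle point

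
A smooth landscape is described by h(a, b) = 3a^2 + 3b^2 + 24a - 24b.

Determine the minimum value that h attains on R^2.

-96

h(a,b) separates as P(a) + Q(b), so its minimum is min P + min Q.
P'(a) = 6a + 24 vanishes at a ∈ {-4}; Q'(b) = 6b - 24 vanishes at b ∈ {4}.
Local minima of P (where P''>0): P(-4)=-48. Local minima of Q: Q(4)=-48.
So the global minimum of h is P(-4) + Q(4) = -48 − 48 = -96, attained at (-4, 4).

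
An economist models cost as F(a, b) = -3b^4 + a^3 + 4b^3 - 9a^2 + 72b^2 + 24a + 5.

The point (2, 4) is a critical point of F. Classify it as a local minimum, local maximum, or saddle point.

local maximum

The mixed partial ∂²F/∂a∂b is 0, so the Hessian at any point is diag(F_aa, F_bb) = diag(6(a - 3), 12(-3b^2 + 2b + 12)).
At (2, 4): H = diag(-6, -336).
Both eigenvalues are negative, so H is negative definite: a local maximum.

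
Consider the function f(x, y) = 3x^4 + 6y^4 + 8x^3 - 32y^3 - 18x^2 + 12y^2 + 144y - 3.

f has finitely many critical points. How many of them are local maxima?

1

f separates as a function of x plus a function of y, so ∇f=0 decouples.
∂f/∂x = 12x(x - 1)(x + 3) = 0 at x ∈ {-3, 0, 1}; ∂f/∂y = 24(y - 3)(y - 2)(y + 1) = 0 at y ∈ {-1, 2, 3}.
The Hessian is diagonal: diag(f_xx, f_yy). Second derivatives: f_xx(-3)=144, f_xx(0)=-36, f_xx(1)=48; f_yy(-1)=288, f_yy(2)=-72, f_yy(3)=96.
Local maxima occur where both diagonal entries negative: (0, 2). Count: 1.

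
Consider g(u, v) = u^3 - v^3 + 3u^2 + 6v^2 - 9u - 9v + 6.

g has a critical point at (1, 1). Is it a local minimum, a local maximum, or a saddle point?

local minimum

The mixed partial ∂²g/∂u∂v is 0, so the Hessian at any point is diag(g_uu, g_vv) = diag(6(u + 1), 6(-v + 2)).
At (1, 1): H = diag(12, 6).
Both eigenvalues are positive, so H is positive definite: a local minimum.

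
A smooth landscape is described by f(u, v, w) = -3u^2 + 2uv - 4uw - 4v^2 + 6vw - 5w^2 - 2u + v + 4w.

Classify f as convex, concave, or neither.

f is quadratic, so its Hessian is the constant matrix H = [[-6, 2, -4], [2, -8, 6], [-4, 6, -10]].
Leading principal minors: -6, 44, -192.
Signs alternate −, +, − ⇒ H ≺ 0 ⇒ concave.

concave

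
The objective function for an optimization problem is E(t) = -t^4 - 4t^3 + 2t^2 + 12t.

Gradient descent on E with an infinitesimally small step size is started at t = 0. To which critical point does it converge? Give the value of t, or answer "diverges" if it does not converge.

-1

E'(t) = -4(t - 1)(t + 1)(t + 3), so E'(0) = 12.
Gradient descent moves in the -E' direction, i.e. t is decreasing.
The nearest critical point in that direction is t = -1, where E'' = 16 > 0 (a local minimum). The iterate converges there.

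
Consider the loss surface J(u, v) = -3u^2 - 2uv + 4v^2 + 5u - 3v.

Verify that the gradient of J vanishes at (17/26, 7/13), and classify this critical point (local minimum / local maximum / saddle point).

∇J = (-6u - 2v + 5, -2u + 8v - 3); substituting (17/26, 7/13) gives ∇J = (0, 0), so (17/26, 7/13) is indeed a critical point.
The Hessian of J is constant: H = [[-6, -2], [-2, 8]].
det(H) = (-6)·8 − (-2)² = -52.
Since det(H) < 0, H is indefinite and the critical point is a saddle point.

saddle point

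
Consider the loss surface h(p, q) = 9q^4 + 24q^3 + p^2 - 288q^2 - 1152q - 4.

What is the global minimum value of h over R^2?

h(p,q) separates as A(p) + B(q) − 4, so its minimum is min A + min B − 4.
A'(p) = 2p vanishes at p ∈ {0}; B'(q) = 36(q - 4)(q + 2)(q + 4) vanishes at q ∈ {-4, -2, 4}.
Local minima of A (where A''>0): A(0)=0. Local minima of B: B(-4)=768, B(4)=-5376.
So the global minimum of h is A(0) + B(4) − 4 = 0 − 5376 − 4 = -5380, attained at (0, 4).

-5380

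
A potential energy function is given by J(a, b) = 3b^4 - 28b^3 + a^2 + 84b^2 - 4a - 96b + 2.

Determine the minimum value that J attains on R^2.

-66

J(a,b) separates as P(a) + Q(b) + 2, so its minimum is min P + min Q + 2.
P'(a) = 2a - 4 vanishes at a ∈ {2}; Q'(b) = 12(b - 4)(b - 2)(b - 1) vanishes at b ∈ {1, 2, 4}.
Local minima of P (where P''>0): P(2)=-4. Local minima of Q: Q(1)=-37, Q(4)=-64.
So the global minimum of J is P(2) + Q(4) + 2 = -4 − 64 + 2 = -66, attained at (2, 4).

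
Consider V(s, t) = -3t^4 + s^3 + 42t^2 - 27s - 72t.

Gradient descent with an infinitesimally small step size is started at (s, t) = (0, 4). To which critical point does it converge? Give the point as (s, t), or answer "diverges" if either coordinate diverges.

diverges

V is separable, so gradient descent decouples: s follows -∂V/∂s, t follows -∂V/∂t.
∂V/∂s = 3(s - 3)(s + 3); at s=0 this is -27, so s increases.
∂V/∂t = -12(t - 2)(t - 1)(t + 3); at t=4 this is -504, so t increases.
The t-coordinate has no critical point in that direction and runs off to infinity.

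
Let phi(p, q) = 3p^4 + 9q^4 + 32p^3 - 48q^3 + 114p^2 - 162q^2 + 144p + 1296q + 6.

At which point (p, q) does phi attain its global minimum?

phi(p,q) separates as A(p) + B(q) + 6, so its minimum is min A + min B + 6.
A'(p) = 12(p + 1)(p + 3)(p + 4) vanishes at p ∈ {-4, -3, -1}; B'(q) = 36(q - 4)(q - 3)(q + 3) vanishes at q ∈ {-3, 3, 4}.
Local minima of A (where A''>0): A(-4)=-32, A(-1)=-59. Local minima of B: B(-3)=-3321, B(4)=1824.
So the global minimum of phi is A(-1) + B(-3) + 6 = -59 − 3321 + 6 = -3374, attained at (-1, -3).

(-1, -3)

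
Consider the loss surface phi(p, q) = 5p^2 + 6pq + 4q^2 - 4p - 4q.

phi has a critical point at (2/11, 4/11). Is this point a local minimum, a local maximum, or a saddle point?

local minimum

The Hessian of phi is constant: H = [[10, 6], [6, 8]].
det(H) = 10·8 − 6² = 44.
det(H) > 0 and tr(H) = 18 > 0, so H is positive definite and the point is a local minimum.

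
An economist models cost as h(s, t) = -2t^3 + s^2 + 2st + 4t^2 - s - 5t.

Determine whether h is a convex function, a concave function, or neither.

The term -2t^3 is cubic, so the Hessian is not constant.
∂²h/∂t² = -12t + 8, which takes both signs as t varies (negative for sufficiently large t). A diagonal entry of the Hessian changing sign means the Hessian is neither positive- nor negative-semidefinite on all of R^2.

neither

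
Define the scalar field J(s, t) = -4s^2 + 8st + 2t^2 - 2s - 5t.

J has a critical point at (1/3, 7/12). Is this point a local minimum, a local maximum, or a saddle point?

saddle point

The Hessian of J is constant: H = [[-8, 8], [8, 4]].
det(H) = (-8)·4 − 8² = -96.
Since det(H) < 0, H is indefinite and the critical point is a saddle point.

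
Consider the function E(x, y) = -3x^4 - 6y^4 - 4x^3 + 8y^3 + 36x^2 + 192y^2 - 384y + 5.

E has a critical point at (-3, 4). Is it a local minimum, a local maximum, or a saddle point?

local maximum

The mixed partial ∂²E/∂x∂y is 0, so the Hessian at any point is diag(E_xx, E_yy) = diag(12(-3x^2 - 2x + 6), 24(-3y^2 + 2y + 16)).
At (-3, 4): H = diag(-180, -576).
Both eigenvalues are negative, so H is negative definite: a local maximum.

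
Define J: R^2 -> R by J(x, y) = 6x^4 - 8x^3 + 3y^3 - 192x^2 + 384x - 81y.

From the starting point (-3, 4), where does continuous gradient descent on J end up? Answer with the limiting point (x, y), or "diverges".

J is separable, so gradient descent decouples: x follows -∂J/∂x, y follows -∂J/∂y.
∂J/∂x = 24(x - 4)(x - 1)(x + 4); at x=-3 this is 672, so x decreases.
∂J/∂y = 9(y - 3)(y + 3); at y=4 this is 63, so y decreases.
x converges to its nearest critical value -4 (a local min of the x-part); y converges to 3. The iterate converges to (-4, 3).

(-4, 3)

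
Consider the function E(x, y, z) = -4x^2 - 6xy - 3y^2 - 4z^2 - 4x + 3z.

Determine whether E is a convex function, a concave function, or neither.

concave

E is quadratic, so its Hessian is the constant matrix H = [[-8, -6, 0], [-6, -6, 0], [0, 0, -8]].
Leading principal minors: -8, 12, -96.
Signs alternate −, +, − ⇒ H ≺ 0 ⇒ concave.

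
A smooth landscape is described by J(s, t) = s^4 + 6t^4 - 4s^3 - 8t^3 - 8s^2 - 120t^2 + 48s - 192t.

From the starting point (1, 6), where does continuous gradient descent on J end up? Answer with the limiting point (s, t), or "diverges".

(-2, 4)

J is separable, so gradient descent decouples: s follows -∂J/∂s, t follows -∂J/∂t.
∂J/∂s = 4(s - 3)(s - 2)(s + 2); at s=1 this is 24, so s decreases.
∂J/∂t = 24(t - 4)(t + 1)(t + 2); at t=6 this is 2688, so t decreases.
s converges to its nearest critical value -2 (a local min of the s-part); t converges to 4. The iterate converges to (-2, 4).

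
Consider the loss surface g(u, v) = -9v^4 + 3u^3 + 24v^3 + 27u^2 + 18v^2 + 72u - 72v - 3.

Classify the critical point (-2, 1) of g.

The mixed partial ∂²g/∂u∂v is 0, so the Hessian at any point is diag(g_uu, g_vv) = diag(18(u + 3), 36(-3v^2 + 4v + 1)).
At (-2, 1): H = diag(18, 72).
Both eigenvalues are positive, so H is positive definite: a local minimum.

local minimum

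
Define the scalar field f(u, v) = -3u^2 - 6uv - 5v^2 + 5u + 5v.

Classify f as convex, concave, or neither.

concave

f is quadratic, so its Hessian is the constant matrix H = [[-6, -6], [-6, -10]].
det(H) = 24, tr(H) = -16.
det(H) > 0 and tr(H) < 0, so H is negative definite everywhere: concave.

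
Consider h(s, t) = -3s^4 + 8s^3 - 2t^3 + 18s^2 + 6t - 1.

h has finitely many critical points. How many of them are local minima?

h separates as a function of s plus a function of t, so ∇h=0 decouples.
∂h/∂s = -12s(s - 3)(s + 1) = 0 at s ∈ {-1, 0, 3}; ∂h/∂t = -6(t - 1)(t + 1) = 0 at t ∈ {-1, 1}.
The Hessian is diagonal: diag(h_ss, h_tt). Second derivatives: h_ss(-1)=-48, h_ss(0)=36, h_ss(3)=-144; h_tt(-1)=12, h_tt(1)=-12.
Local minima occur where both diagonal entries positive: (0, -1). Count: 1.

1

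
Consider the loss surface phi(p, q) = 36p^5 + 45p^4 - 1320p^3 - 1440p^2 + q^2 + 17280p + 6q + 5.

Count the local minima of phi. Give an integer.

2

phi separates as a function of p plus a function of q, so ∇phi=0 decouples.
∂phi/∂p = 180(p - 4)(p - 2)(p + 3)(p + 4) = 0 at p ∈ {-4, -3, 2, 4}; ∂phi/∂q = 2(q + 3) = 0 at q ∈ {-3}.
The Hessian is diagonal: diag(phi_pp, phi_qq). Second derivatives: phi_pp(-4)=-8640, phi_pp(-3)=6300, phi_pp(2)=-10800, phi_pp(4)=20160; phi_qq(-3)=2.
Local minima occur where both diagonal entries positive: (-3, -3), (4, -3). Count: 2.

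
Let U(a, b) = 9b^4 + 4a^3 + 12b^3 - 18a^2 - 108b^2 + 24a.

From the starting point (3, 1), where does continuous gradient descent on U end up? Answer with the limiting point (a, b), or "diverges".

(2, 2)

U is separable, so gradient descent decouples: a follows -∂U/∂a, b follows -∂U/∂b.
∂U/∂a = 12(a - 2)(a - 1); at a=3 this is 24, so a decreases.
∂U/∂b = 36b(b - 2)(b + 3); at b=1 this is -144, so b increases.
a converges to its nearest critical value 2 (a local min of the a-part); b converges to 2. The iterate converges to (2, 2).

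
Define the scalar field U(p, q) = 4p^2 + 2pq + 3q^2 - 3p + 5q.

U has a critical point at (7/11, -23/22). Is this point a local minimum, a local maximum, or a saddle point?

The Hessian of U is constant: H = [[8, 2], [2, 6]].
det(H) = 8·6 − 2² = 44.
det(H) > 0 and tr(H) = 14 > 0, so H is positive definite and the point is a local minimum.

local minimum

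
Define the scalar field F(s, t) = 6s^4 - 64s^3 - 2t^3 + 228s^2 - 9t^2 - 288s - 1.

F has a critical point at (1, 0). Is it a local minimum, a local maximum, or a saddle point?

saddle point

The mixed partial ∂²F/∂s∂t is 0, so the Hessian at any point is diag(F_ss, F_tt) = diag(24(3s^2 - 16s + 19), -6(2t + 3)).
At (1, 0): H = diag(144, -18).
The eigenvalues have opposite signs, so H is indefinite: a saddle point.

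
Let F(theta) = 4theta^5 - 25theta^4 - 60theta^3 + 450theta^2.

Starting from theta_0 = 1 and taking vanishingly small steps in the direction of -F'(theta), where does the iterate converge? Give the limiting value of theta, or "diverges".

F'(theta) = 20theta(theta - 5)(theta - 3)(theta + 3), so F'(1) = 640.
Gradient descent moves in the -F' direction, i.e. theta is decreasing.
The nearest critical point in that direction is theta = 0, where F'' = 900 > 0 (a local minimum). The iterate converges there.

0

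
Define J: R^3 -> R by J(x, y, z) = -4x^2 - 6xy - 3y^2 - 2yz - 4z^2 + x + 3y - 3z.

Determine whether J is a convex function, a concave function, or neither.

J is quadratic, so its Hessian is the constant matrix H = [[-8, -6, 0], [-6, -6, -2], [0, -2, -8]].
Leading principal minors: -8, 12, -64.
Signs alternate −, +, − ⇒ H ≺ 0 ⇒ concave.

concave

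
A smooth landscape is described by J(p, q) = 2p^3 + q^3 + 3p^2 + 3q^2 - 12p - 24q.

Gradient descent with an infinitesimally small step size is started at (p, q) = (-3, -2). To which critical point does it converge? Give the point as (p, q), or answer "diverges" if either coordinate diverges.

diverges

J is separable, so gradient descent decouples: p follows -∂J/∂p, q follows -∂J/∂q.
∂J/∂p = 6(p - 1)(p + 2); at p=-3 this is 24, so p decreases.
∂J/∂q = 3(q - 2)(q + 4); at q=-2 this is -24, so q increases.
The p-coordinate has no critical point in that direction and runs off to infinity.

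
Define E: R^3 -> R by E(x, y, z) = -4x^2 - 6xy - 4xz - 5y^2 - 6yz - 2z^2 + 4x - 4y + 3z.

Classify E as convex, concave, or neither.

concave

E is quadratic, so its Hessian is the constant matrix H = [[-8, -6, -4], [-6, -10, -6], [-4, -6, -4]].
Leading principal minors: -8, 44, -16.
Signs alternate −, +, − ⇒ H ≺ 0 ⇒ concave.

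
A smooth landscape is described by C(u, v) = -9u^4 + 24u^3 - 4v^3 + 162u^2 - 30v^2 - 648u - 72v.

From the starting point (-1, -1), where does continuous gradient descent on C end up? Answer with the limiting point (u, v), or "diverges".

C is separable, so gradient descent decouples: u follows -∂C/∂u, v follows -∂C/∂v.
∂C/∂u = -36(u - 3)(u - 2)(u + 3); at u=-1 this is -864, so u increases.
∂C/∂v = -12(v + 2)(v + 3); at v=-1 this is -24, so v increases.
The v-coordinate has no critical point in that direction and runs off to infinity.

diverges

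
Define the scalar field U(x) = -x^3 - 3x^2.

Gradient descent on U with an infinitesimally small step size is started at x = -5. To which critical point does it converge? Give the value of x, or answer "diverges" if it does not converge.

U'(x) = -3x(x + 2), so U'(-5) = -45.
Gradient descent moves in the -U' direction, i.e. x is increasing.
The nearest critical point in that direction is x = -2, where U'' = 6 > 0 (a local minimum). The iterate converges there.

-2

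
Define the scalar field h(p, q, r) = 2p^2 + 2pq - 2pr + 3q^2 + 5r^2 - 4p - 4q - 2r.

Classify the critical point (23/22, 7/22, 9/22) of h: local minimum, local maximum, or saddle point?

local minimum

The Hessian is constant: H = [[4, 2, -2], [2, 6, 0], [-2, 0, 10]].
Leading principal minors: Δ₁ = 4, Δ₂ = 20, Δ₃ = 176.
All leading minors are positive, so H is positive definite: a local minimum.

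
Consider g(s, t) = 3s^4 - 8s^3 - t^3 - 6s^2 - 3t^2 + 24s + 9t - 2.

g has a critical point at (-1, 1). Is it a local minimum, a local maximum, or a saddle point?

The mixed partial ∂²g/∂s∂t is 0, so the Hessian at any point is diag(g_ss, g_tt) = diag(12(3s^2 - 4s - 1), -6(t + 1)).
At (-1, 1): H = diag(72, -12).
The eigenvalues have opposite signs, so H is indefinite: a saddle point.

saddle point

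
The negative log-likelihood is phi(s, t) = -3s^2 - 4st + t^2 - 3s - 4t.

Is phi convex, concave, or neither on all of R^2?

neither

phi is quadratic, so its Hessian is the constant matrix H = [[-6, -4], [-4, 2]].
det(H) = -28, tr(H) = -4.
det(H) < 0, so H is indefinite: neither convex nor concave.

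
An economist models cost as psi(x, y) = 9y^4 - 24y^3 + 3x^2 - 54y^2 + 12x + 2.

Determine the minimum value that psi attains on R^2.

-415

psi(x,y) separates as P(x) + Q(y) + 2, so its minimum is min P + min Q + 2.
P'(x) = 6x + 12 vanishes at x ∈ {-2}; Q'(y) = 36y(y - 3)(y + 1) vanishes at y ∈ {-1, 0, 3}.
Local minima of P (where P''>0): P(-2)=-12. Local minima of Q: Q(-1)=-21, Q(3)=-405.
So the global minimum of psi is P(-2) + Q(3) + 2 = -12 − 405 + 2 = -415, attained at (-2, 3).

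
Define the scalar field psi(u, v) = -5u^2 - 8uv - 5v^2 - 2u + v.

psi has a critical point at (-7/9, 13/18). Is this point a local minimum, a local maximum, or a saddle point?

The Hessian of psi is constant: H = [[-10, -8], [-8, -10]].
det(H) = (-10)·(-10) − (-8)² = 36.
det(H) > 0 and tr(H) = -20 < 0, so H is negative definite and the point is a local maximum.

local maximum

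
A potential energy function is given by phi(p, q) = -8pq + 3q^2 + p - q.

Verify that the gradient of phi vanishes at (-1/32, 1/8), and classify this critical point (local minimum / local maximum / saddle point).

saddle point

∇phi = (-8q + 1, -8p + 6q - 1); substituting (-1/32, 1/8) gives ∇phi = (0, 0), so (-1/32, 1/8) is indeed a critical point.
The Hessian of phi is constant: H = [[0, -8], [-8, 6]].
det(H) = 0·6 − (-8)² = -64.
Since det(H) < 0, H is indefinite and the critical point is a saddle point.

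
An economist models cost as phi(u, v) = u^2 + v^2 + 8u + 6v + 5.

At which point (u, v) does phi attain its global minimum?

(-4, -3)

phi(u,v) separates as P(u) + Q(v) + 5, so its minimum is min P + min Q + 5.
P'(u) = 2u + 8 vanishes at u ∈ {-4}; Q'(v) = 2v + 6 vanishes at v ∈ {-3}.
Local minima of P (where P''>0): P(-4)=-16. Local minima of Q: Q(-3)=-9.
So the global minimum of phi is P(-4) + Q(-3) + 5 = -16 − 9 + 5 = -20, attained at (-4, -3).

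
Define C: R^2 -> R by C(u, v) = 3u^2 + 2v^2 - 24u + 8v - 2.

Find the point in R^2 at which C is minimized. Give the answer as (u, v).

(4, -2)

C(u,v) separates as P(u) + Q(v) − 2, so its minimum is min P + min Q − 2.
P'(u) = 6u - 24 vanishes at u ∈ {4}; Q'(v) = 4v + 8 vanishes at v ∈ {-2}.
Local minima of P (where P''>0): P(4)=-48. Local minima of Q: Q(-2)=-8.
So the global minimum of C is P(4) + Q(-2) − 2 = -48 − 8 − 2 = -58, attained at (4, -2).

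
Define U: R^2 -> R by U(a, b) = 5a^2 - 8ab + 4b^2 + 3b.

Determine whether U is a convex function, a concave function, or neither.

convex

U is quadratic, so its Hessian is the constant matrix H = [[10, -8], [-8, 8]].
det(H) = 16, tr(H) = 18.
det(H) > 0 and tr(H) > 0, so H is positive definite everywhere: convex.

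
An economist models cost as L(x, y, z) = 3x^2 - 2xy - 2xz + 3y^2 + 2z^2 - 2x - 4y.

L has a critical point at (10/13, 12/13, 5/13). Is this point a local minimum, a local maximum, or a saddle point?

The Hessian is constant: H = [[6, -2, -2], [-2, 6, 0], [-2, 0, 4]].
Leading principal minors: Δ₁ = 6, Δ₂ = 32, Δ₃ = 104.
All leading minors are positive, so H is positive definite: a local minimum.

local minimum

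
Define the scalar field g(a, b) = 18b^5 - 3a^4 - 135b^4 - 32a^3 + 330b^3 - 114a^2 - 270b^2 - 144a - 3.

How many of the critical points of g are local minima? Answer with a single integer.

g separates as a function of a plus a function of b, so ∇g=0 decouples.
∂g/∂a = -12(a + 1)(a + 3)(a + 4) = 0 at a ∈ {-4, -3, -1}; ∂g/∂b = 90b(b - 3)(b - 2)(b - 1) = 0 at b ∈ {0, 1, 2, 3}.
The Hessian is diagonal: diag(g_aa, g_bb). Second derivatives: g_aa(-4)=-36, g_aa(-3)=24, g_aa(-1)=-72; g_bb(0)=-540, g_bb(1)=180, g_bb(2)=-180, g_bb(3)=540.
Local minima occur where both diagonal entries positive: (-3, 1), (-3, 3). Count: 2.

2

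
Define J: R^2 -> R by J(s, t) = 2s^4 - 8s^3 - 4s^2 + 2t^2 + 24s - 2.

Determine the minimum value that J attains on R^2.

J(s,t) separates as P(s) + Q(t) − 2, so its minimum is min P + min Q − 2.
P'(s) = 8(s - 3)(s - 1)(s + 1) vanishes at s ∈ {-1, 1, 3}; Q'(t) = 4t vanishes at t ∈ {0}.
Local minima of P (where P''>0): P(-1)=-18, P(3)=-18. Local minima of Q: Q(0)=0.
So the global minimum of J is P(-1) + Q(0) − 2 = -18 + 0 − 2 = -20, attained at (-1, 0).

-20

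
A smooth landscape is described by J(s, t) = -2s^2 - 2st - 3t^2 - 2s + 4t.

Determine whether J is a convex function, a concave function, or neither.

concave

J is quadratic, so its Hessian is the constant matrix H = [[-4, -2], [-2, -6]].
det(H) = 20, tr(H) = -10.
det(H) > 0 and tr(H) < 0, so H is negative definite everywhere: concave.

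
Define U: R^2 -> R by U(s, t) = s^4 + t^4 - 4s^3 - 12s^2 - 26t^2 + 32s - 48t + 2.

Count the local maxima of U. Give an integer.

1

U separates as a function of s plus a function of t, so ∇U=0 decouples.
∂U/∂s = 4(s - 4)(s - 1)(s + 2) = 0 at s ∈ {-2, 1, 4}; ∂U/∂t = 4(t - 4)(t + 1)(t + 3) = 0 at t ∈ {-3, -1, 4}.
The Hessian is diagonal: diag(U_ss, U_tt). Second derivatives: U_ss(-2)=72, U_ss(1)=-36, U_ss(4)=72; U_tt(-3)=56, U_tt(-1)=-40, U_tt(4)=140.
Local maxima occur where both diagonal entries negative: (1, -1). Count: 1.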